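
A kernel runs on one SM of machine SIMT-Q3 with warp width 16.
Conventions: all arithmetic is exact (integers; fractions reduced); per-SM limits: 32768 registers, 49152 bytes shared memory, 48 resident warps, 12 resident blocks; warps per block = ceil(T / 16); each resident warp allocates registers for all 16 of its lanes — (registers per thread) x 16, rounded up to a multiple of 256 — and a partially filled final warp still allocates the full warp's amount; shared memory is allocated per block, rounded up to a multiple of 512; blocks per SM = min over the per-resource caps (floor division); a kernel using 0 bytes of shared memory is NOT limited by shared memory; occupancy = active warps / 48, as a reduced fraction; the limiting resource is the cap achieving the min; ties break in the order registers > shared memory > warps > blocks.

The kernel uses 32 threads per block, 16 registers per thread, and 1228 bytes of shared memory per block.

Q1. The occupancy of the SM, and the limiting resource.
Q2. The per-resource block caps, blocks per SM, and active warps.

Answer: occupancy 1/2, limited by blocks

registers: 64 blocks
shared memory: 32 blocks
warps: 24 blocks
blocks: 12 blocks

Answer: 12 blocks, 24 active warps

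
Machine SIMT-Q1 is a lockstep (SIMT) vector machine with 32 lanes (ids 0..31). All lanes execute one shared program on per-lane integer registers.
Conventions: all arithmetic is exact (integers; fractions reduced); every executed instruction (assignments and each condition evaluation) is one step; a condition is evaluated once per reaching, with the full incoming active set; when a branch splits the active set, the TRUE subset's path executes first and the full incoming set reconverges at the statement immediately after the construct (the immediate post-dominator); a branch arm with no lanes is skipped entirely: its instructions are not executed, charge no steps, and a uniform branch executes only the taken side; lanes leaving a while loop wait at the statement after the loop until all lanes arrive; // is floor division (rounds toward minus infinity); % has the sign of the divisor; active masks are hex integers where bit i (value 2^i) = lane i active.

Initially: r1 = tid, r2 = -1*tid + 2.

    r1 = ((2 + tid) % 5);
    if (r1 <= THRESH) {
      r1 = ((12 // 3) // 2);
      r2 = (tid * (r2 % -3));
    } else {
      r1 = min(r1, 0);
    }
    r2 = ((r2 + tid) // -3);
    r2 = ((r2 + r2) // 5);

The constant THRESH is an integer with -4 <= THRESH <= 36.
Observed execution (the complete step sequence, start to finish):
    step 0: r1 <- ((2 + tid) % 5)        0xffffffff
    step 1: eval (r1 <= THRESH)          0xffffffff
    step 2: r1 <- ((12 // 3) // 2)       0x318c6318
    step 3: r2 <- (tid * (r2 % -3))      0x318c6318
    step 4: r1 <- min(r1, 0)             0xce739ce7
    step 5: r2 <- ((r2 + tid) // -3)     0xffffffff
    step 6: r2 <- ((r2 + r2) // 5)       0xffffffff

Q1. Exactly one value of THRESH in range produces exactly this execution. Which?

Answer: THRESH = 1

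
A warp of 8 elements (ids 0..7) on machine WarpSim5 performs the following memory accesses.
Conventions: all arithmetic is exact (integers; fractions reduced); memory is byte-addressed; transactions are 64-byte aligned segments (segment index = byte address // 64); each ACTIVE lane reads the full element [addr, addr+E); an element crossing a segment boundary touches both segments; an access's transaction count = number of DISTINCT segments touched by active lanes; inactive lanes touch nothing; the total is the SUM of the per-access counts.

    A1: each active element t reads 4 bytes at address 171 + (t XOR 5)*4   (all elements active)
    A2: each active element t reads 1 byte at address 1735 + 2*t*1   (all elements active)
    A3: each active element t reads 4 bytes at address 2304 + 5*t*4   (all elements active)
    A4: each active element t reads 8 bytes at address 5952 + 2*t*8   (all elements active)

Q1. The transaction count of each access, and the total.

A1: 2 transactions
A2: 1 transaction
A3: 3 transactions
A4: 2 transactions

Answer: 2,1,3,2; total 8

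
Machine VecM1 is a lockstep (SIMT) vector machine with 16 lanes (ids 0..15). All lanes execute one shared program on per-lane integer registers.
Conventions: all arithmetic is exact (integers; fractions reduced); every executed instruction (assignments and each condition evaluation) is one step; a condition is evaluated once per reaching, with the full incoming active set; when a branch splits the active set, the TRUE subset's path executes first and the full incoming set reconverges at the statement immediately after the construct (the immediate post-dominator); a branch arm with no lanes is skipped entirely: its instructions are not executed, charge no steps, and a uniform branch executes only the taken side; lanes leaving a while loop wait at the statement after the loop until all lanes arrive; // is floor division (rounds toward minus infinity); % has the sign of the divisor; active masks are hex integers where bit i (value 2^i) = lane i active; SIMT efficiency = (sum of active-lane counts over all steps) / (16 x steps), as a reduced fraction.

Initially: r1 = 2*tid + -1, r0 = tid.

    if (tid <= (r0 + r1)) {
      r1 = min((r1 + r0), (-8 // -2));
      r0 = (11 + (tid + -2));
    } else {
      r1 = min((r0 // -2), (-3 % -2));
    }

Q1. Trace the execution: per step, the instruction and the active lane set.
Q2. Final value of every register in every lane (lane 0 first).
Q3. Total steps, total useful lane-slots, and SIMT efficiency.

step 0: eval (tid <= (r0 + r1))      0xffff
step 1: r1 <- min((r1 + r0), (-8 // -2)) 0xfffe
step 2: r0 <- (11 + (tid + -2))      0xfffe
step 3: r1 <- min((r0 // -2), (-3 % -2)) 0x0001

Answer: 4 steps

r1: -1,2,4,4,4,4,4,4,4,4,4,4,4,4,4,4
r0: 0,10,11,12,13,14,15,16,17,18,19,20,21,22,23,24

steps = 4; useful = 47; efficiency = 47/64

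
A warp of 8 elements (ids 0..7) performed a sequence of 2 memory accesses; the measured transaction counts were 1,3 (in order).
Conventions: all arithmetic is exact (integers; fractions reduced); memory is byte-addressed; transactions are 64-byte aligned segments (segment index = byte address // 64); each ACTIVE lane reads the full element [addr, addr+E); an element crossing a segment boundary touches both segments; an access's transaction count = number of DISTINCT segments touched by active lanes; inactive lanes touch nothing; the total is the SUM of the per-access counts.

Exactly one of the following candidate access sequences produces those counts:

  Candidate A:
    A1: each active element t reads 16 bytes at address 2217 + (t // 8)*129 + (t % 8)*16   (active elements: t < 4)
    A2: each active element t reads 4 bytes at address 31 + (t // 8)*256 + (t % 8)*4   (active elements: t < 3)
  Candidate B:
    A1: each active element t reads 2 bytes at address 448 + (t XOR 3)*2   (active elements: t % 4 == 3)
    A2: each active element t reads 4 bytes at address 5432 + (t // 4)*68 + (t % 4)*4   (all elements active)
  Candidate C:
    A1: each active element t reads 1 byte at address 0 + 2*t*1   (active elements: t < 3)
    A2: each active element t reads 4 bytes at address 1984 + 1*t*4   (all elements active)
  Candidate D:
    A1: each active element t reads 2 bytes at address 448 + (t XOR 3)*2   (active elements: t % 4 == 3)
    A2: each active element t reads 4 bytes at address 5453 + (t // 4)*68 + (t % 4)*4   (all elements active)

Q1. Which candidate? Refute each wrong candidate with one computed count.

A: A1 gives 2 transactions, not 1
C: A2 gives 1 transaction, not 3
D: A2 gives 2 transactions, not 3
B: all counts match (1,3)

Answer: B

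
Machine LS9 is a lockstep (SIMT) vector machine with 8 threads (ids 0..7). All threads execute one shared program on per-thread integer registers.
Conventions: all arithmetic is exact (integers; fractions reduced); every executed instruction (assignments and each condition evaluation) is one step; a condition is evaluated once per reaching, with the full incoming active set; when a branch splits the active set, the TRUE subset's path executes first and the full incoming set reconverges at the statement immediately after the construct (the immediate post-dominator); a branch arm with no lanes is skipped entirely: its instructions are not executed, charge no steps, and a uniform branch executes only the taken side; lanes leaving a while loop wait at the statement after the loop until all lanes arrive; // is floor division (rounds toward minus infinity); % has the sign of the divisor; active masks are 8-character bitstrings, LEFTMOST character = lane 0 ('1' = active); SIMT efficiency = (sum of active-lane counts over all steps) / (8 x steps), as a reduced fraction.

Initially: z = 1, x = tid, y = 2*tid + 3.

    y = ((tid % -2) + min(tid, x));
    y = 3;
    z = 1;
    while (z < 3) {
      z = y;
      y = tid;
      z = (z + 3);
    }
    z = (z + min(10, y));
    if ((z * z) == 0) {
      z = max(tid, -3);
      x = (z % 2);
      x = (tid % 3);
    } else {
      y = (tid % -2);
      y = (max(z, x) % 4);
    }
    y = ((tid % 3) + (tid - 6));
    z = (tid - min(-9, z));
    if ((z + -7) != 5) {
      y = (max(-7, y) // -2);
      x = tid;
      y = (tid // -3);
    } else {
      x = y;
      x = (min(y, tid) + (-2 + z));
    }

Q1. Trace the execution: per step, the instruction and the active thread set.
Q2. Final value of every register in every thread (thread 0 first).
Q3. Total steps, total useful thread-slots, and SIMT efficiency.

step 0: y <- ((tid % -2) + min(tid, x)) 11111111
step 1: y <- 3                       11111111
step 2: z <- 1                       11111111
step 3: eval (z < 3)                 11111111
step 4: z <- y                       11111111
step 5: y <- tid                     11111111
step 6: z <- (z + 3)                 11111111
step 7: eval (z < 3)                 11111111
step 8: z <- (z + min(10, y))        11111111
step 9: eval ((z * z) == 0)          11111111
step 10: y <- (tid % -2)              11111111
step 11: y <- (max(z, x) % 4)         11111111
step 12: y <- ((tid % 3) + (tid - 6)) 11111111
step 13: z <- (tid - min(-9, z))      11111111
step 14: eval ((z + -7) != 5)         11111111
step 15: y <- (max(-7, y) // -2)      11101111
step 16: x <- tid                     11101111
step 17: y <- (tid // -3)             11101111
step 18: x <- y                       00010000
step 19: x <- (min(y, tid) + (-2 + z)) 00010000

Answer: 20 steps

z: 9,10,11,12,13,14,15,16
x: 0,1,2,7,4,5,6,7
y: 0,-1,-1,-3,-2,-2,-2,-3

steps = 20; useful = 143; efficiency = 143/160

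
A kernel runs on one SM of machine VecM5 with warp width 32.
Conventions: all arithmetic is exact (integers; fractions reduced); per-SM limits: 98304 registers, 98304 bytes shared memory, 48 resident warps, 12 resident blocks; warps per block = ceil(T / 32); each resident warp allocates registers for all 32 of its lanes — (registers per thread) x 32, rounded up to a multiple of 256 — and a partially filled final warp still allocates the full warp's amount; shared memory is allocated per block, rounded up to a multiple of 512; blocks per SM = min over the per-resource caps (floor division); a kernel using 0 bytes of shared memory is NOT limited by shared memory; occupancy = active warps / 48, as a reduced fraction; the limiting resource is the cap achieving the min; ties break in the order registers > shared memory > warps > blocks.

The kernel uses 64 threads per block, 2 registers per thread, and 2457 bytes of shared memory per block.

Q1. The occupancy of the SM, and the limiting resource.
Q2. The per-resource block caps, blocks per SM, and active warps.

Answer: occupancy 1/2, limited by blocks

registers: 192 blocks
shared memory: 38 blocks
warps: 24 blocks
blocks: 12 blocks

Answer: 12 blocks, 24 active warps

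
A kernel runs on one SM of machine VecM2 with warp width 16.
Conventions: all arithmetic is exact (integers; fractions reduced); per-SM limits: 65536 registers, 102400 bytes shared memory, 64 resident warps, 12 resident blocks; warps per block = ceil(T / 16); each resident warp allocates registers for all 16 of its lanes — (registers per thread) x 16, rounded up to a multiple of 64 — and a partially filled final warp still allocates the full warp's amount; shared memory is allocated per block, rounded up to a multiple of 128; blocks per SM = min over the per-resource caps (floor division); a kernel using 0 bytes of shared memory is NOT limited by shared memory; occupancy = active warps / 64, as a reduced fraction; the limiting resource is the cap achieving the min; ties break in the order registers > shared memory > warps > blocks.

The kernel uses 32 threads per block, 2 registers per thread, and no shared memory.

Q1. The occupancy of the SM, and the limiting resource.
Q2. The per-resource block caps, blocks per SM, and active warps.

Answer: occupancy 3/8, limited by blocks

registers: 512 blocks
shared memory: no limit (kernel uses none)
warps: 32 blocks
blocks: 12 blocks

Answer: 12 blocks, 24 active warps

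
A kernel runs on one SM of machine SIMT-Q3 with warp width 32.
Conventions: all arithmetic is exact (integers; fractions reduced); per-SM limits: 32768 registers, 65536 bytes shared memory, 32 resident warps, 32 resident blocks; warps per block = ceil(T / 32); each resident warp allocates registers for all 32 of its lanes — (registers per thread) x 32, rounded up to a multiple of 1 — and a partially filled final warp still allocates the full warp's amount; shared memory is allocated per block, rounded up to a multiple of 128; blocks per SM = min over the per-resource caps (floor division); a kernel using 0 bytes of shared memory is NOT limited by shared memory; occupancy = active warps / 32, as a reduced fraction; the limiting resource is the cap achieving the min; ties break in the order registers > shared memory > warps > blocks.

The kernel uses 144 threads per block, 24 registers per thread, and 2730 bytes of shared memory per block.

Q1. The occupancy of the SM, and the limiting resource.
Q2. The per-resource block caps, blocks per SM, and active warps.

Answer: occupancy 15/16, limited by warps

registers: 8 blocks
shared memory: 23 blocks
warps: 6 blocks
blocks: 32 blocks

Answer: 6 blocks, 30 active warps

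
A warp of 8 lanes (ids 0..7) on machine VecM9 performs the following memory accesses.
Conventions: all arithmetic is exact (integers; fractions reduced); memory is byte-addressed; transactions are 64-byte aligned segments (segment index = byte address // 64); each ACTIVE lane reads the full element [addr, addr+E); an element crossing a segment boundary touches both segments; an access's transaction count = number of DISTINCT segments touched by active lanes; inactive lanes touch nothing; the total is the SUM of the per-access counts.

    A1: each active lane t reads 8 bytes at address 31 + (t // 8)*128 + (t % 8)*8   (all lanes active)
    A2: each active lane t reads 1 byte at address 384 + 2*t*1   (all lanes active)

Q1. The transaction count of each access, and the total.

A1: 2 transactions
A2: 1 transaction

Answer: 2,1; total 3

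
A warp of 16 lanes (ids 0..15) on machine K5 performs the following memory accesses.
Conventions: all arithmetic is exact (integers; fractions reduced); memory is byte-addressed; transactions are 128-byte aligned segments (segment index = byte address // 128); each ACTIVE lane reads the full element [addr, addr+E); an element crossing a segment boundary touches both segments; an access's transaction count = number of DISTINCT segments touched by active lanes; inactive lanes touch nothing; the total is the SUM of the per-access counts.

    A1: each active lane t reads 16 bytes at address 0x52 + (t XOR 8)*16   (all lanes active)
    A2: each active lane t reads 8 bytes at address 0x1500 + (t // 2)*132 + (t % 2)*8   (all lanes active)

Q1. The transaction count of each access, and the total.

A1: 3 transactions
A2: 8 transactions

Answer: 3,8; total 11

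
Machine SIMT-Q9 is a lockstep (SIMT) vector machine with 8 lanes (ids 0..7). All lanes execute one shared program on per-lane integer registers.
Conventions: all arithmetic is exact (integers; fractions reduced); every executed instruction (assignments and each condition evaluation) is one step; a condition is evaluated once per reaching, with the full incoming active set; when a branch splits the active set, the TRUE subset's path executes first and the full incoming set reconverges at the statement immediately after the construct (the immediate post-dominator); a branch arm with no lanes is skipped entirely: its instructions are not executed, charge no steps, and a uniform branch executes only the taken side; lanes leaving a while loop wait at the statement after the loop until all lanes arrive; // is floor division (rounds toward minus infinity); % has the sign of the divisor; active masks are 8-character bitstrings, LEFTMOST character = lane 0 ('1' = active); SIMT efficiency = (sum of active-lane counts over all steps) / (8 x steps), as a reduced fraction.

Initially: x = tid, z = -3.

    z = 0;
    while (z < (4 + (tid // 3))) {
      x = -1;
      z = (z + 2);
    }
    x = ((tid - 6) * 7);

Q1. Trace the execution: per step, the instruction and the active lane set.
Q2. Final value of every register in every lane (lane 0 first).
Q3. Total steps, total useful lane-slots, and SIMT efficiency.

step 0: z <- 0                       11111111
step 1: eval (z < (4 + (tid // 3)))  11111111
step 2: x <- -1                      11111111
step 3: z <- (z + 2)                 11111111
step 4: eval (z < (4 + (tid // 3)))  11111111
step 5: x <- -1                      11111111
step 6: z <- (z + 2)                 11111111
step 7: eval (z < (4 + (tid // 3)))  11111111
step 8: x <- -1                      00011111
step 9: z <- (z + 2)                 00011111
step 10: eval (z < (4 + (tid // 3)))  00011111
step 11: x <- ((tid - 6) * 7)         11111111

Answer: 12 steps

x: -42,-35,-28,-21,-14,-7,0,7
z: 4,4,4,6,6,6,6,6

steps = 12; useful = 87; efficiency = 87/96 = 29/32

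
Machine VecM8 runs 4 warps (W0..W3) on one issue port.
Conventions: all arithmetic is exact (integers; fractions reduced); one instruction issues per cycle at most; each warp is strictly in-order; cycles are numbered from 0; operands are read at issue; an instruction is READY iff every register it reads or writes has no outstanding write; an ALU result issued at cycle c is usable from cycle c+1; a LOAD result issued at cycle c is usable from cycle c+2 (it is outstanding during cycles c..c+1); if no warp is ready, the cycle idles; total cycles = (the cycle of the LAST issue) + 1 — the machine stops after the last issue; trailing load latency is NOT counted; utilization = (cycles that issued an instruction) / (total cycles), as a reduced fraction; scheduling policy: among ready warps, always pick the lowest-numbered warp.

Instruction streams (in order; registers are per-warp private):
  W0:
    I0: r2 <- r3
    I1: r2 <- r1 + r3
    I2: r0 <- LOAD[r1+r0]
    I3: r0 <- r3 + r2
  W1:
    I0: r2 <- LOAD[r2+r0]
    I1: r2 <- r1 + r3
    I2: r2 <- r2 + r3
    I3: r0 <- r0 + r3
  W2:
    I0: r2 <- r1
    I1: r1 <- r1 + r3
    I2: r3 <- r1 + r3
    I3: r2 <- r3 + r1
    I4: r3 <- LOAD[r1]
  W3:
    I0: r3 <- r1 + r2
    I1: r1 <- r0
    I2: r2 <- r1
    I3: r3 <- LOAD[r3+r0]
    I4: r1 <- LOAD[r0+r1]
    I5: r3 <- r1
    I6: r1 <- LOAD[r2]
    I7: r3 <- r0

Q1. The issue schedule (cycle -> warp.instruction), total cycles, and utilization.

cycle 0: W0.I0
cycle 1: W0.I1
cycle 2: W0.I2
cycle 3: W1.I0
cycle 4: W0.I3
cycle 5: W1.I1
cycle 6: W1.I2
cycle 7: W1.I3
cycle 8: W2.I0
cycle 9: W2.I1
cycle 10: W2.I2
cycle 11: W2.I3
cycle 12: W2.I4
cycle 13: W3.I0
cycle 14: W3.I1
cycle 15: W3.I2
cycle 16: W3.I3
cycle 17: W3.I4
cycle 18: idle
cycle 19: W3.I5
cycle 20: W3.I6
cycle 21: W3.I7

Answer: 22 cycles, utilization 21/22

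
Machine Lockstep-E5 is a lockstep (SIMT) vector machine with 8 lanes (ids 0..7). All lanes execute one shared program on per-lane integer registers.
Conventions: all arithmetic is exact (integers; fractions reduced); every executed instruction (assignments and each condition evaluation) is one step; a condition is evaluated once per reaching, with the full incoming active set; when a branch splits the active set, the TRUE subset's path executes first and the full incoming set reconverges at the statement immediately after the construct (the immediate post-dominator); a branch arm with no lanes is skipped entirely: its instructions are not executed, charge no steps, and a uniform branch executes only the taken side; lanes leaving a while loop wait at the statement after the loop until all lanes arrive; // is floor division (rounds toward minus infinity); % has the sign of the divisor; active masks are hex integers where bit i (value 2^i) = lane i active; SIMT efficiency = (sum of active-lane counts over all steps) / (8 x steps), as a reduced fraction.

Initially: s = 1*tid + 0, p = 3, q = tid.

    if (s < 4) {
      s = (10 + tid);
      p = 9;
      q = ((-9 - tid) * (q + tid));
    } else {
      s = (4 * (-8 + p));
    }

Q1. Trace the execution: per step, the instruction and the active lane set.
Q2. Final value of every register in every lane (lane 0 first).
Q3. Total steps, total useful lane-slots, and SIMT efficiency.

step 0: eval (s < 4)                 0xff
step 1: s <- (10 + tid)              0x0f
step 2: p <- 9                       0x0f
step 3: q <- ((-9 - tid) * (q + tid)) 0x0f
step 4: s <- (4 * (-8 + p))          0xf0

Answer: 5 steps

s: 10,11,12,13,-20,-20,-20,-20
p: 9,9,9,9,3,3,3,3
q: 0,-20,-44,-72,4,5,6,7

steps = 5; useful = 24; efficiency = 24/40 = 3/5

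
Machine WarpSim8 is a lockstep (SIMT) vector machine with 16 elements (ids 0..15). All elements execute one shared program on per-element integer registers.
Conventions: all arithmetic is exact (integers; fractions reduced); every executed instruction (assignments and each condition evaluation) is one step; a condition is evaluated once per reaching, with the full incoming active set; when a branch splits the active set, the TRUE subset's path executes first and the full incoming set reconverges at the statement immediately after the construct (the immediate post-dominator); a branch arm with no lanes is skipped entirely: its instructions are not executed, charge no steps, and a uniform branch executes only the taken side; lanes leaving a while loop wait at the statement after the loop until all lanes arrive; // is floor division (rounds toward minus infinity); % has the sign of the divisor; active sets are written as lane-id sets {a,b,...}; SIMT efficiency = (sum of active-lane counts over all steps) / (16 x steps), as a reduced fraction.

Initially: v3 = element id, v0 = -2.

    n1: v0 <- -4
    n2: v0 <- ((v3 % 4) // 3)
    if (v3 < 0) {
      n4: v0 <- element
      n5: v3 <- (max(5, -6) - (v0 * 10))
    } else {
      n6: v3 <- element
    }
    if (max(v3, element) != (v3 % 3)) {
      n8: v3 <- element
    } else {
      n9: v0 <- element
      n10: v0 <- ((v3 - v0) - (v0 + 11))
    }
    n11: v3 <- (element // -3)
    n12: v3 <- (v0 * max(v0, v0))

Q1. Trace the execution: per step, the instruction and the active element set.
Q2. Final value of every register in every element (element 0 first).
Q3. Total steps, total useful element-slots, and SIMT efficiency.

step 0: v0 <- -4                     {0,1,2,3,4,5,6,7,8,9,10,11,12,13,14,15}
step 1: v0 <- ((v3 % 4) // 3)        {0,1,2,3,4,5,6,7,8,9,10,11,12,13,14,15}
step 2: eval (v3 < 0)                {0,1,2,3,4,5,6,7,8,9,10,11,12,13,14,15}
step 3: v3 <- element                {0,1,2,3,4,5,6,7,8,9,10,11,12,13,14,15}
step 4: eval (max(v3, element) != (v3 % 3)) {0,1,2,3,4,5,6,7,8,9,10,11,12,13,14,15}
step 5: v3 <- element                {3,4,5,6,7,8,9,10,11,12,13,14,15}
step 6: v0 <- element                {0,1,2}
step 7: v0 <- ((v3 - v0) - (v0 + 11)) {0,1,2}
step 8: v3 <- (element // -3)        {0,1,2,3,4,5,6,7,8,9,10,11,12,13,14,15}
step 9: v3 <- (v0 * max(v0, v0))     {0,1,2,3,4,5,6,7,8,9,10,11,12,13,14,15}

Answer: 10 steps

v3: 121,144,169,1,0,0,0,1,0,0,0,1,0,0,0,1
v0: -11,-12,-13,1,0,0,0,1,0,0,0,1,0,0,0,1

steps = 10; useful = 131; efficiency = 131/160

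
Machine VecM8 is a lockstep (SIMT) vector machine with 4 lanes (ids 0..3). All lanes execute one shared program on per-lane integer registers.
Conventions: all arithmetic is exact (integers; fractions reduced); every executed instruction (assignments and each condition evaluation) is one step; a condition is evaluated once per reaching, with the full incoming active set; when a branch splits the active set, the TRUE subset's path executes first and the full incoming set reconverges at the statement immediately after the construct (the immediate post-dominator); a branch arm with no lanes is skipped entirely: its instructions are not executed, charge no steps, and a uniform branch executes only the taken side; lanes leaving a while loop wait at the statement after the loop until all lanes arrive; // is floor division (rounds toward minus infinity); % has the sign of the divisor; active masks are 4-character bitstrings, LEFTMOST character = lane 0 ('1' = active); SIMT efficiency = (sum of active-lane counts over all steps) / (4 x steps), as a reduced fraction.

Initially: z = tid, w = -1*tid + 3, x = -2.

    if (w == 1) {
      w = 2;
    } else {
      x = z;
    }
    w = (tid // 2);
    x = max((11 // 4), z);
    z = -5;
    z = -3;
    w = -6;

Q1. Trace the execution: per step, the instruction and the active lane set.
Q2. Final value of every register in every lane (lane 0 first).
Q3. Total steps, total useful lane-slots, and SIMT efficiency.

step 0: eval (w == 1)                1111
step 1: w <- 2                       0010
step 2: x <- z                       1101
step 3: w <- (tid // 2)              1111
step 4: x <- max((11 // 4), z)       1111
step 5: z <- -5                      1111
step 6: z <- -3                      1111
step 7: w <- -6                      1111

Answer: 8 steps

z: -3,-3,-3,-3
w: -6,-6,-6,-6
x: 2,2,2,3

steps = 8; useful = 28; efficiency = 28/32 = 7/8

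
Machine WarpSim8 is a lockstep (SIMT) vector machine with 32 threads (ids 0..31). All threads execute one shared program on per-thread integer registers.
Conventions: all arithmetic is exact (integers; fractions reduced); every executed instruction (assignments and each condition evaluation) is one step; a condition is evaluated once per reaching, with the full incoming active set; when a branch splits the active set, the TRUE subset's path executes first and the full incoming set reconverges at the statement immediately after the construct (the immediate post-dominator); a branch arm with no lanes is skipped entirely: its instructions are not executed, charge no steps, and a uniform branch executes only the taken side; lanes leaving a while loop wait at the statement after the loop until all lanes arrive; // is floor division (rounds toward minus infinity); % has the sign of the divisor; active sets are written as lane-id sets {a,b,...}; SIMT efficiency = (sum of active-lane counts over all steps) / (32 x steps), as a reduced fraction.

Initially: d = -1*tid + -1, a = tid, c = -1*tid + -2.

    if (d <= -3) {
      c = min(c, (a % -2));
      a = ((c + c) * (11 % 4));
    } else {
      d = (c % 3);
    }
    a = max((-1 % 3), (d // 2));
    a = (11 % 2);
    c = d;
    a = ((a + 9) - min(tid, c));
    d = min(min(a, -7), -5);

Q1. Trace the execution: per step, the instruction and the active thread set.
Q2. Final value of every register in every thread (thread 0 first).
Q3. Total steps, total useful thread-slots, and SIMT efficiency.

step 0: eval (d <= -3)               {0,1,2,3,4,5,6,7,8,9,10,11,12,13,14,15,16,17,18,19,20,21,22,23,24,25,26,27,28,29,30,31}
step 1: c <- min(c, (a % -2))        {2,3,4,5,6,7,8,9,10,11,12,13,14,15,16,17,18,19,20,21,22,23,24,25,26,27,28,29,30,31}
step 2: a <- ((c + c) * (11 % 4))    {2,3,4,5,6,7,8,9,10,11,12,13,14,15,16,17,18,19,20,21,22,23,24,25,26,27,28,29,30,31}
step 3: d <- (c % 3)                 {0,1}
step 4: a <- max((-1 % 3), (d // 2)) {0,1,2,3,4,5,6,7,8,9,10,11,12,13,14,15,16,17,18,19,20,21,22,23,24,25,26,27,28,29,30,31}
step 5: a <- (11 % 2)                {0,1,2,3,4,5,6,7,8,9,10,11,12,13,14,15,16,17,18,19,20,21,22,23,24,25,26,27,28,29,30,31}
step 6: c <- d                       {0,1,2,3,4,5,6,7,8,9,10,11,12,13,14,15,16,17,18,19,20,21,22,23,24,25,26,27,28,29,30,31}
step 7: a <- ((a + 9) - min(tid, c)) {0,1,2,3,4,5,6,7,8,9,10,11,12,13,14,15,16,17,18,19,20,21,22,23,24,25,26,27,28,29,30,31}
step 8: d <- min(min(a, -7), -5)     {0,1,2,3,4,5,6,7,8,9,10,11,12,13,14,15,16,17,18,19,20,21,22,23,24,25,26,27,28,29,30,31}

Answer: 9 steps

d: -7,-7,-7,-7,-7,-7,-7,-7,-7,-7,-7,-7,-7,-7,-7,-7,-7,-7,-7,-7,-7,-7,-7,-7,-7,-7,-7,-7,-7,-7,-7,-7
a: 10,10,13,14,15,16,17,18,19,20,21,22,23,24,25,26,27,28,29,30,31,32,33,34,35,36,37,38,39,40,41,42
c: 1,0,-3,-4,-5,-6,-7,-8,-9,-10,-11,-12,-13,-14,-15,-16,-17,-18,-19,-20,-21,-22,-23,-24,-25,-26,-27,-28,-29,-30,-31,-32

steps = 9; useful = 254; efficiency = 254/288 = 127/144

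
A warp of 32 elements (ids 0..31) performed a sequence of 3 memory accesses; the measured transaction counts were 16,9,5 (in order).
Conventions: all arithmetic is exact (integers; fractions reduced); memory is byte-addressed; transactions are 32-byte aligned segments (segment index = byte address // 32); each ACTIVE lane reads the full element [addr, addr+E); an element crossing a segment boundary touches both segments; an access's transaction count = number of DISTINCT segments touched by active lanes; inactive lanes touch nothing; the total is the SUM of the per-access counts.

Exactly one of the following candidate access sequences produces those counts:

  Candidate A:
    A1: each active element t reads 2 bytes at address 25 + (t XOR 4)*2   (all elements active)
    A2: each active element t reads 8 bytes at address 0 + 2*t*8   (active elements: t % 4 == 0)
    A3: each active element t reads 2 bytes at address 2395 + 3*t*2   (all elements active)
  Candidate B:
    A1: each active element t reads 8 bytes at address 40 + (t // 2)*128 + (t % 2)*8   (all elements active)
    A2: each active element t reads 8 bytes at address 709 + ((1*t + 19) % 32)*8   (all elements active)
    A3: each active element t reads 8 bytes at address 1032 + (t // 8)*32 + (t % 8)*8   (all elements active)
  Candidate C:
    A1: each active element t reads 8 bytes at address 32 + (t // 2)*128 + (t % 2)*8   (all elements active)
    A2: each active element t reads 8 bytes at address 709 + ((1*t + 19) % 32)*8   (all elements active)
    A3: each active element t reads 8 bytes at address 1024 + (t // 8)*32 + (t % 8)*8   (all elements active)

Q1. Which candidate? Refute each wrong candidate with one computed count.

A: A1 gives 3 transactions, not 16
B: A3 gives 6 transactions, not 5
C: all counts match (16,9,5)

Answer: C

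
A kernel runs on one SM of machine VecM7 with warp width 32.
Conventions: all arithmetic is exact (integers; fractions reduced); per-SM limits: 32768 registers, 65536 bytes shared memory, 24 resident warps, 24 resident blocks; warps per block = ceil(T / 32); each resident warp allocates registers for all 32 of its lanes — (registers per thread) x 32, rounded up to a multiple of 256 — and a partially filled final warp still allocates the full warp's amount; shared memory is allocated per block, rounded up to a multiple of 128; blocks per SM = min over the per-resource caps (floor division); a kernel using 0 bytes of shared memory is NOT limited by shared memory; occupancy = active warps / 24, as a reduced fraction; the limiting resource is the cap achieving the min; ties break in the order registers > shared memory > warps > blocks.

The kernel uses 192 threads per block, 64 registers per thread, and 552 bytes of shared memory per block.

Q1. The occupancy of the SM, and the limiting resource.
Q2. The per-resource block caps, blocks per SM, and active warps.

Answer: occupancy 1/2, limited by registers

registers: 2 blocks
shared memory: 102 blocks
warps: 4 blocks
blocks: 24 blocks

Answer: 2 blocks, 12 active warps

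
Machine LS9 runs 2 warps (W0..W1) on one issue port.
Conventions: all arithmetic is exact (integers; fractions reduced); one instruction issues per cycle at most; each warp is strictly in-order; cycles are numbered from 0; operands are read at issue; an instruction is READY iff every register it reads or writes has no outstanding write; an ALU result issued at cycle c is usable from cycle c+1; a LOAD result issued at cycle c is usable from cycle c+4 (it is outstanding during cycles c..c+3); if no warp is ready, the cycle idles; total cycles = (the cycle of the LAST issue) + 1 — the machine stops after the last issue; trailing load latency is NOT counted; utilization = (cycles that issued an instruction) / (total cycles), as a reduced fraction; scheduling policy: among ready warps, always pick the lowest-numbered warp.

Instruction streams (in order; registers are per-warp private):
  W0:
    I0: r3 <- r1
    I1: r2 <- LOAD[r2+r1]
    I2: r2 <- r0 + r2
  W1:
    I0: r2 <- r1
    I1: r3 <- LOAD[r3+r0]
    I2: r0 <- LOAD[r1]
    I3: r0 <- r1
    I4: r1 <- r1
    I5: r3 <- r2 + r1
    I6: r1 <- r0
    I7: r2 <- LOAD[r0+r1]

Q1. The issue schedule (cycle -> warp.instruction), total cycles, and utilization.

cycle 0: W0.I0
cycle 1: W0.I1
cycle 2: W1.I0
cycle 3: W1.I1
cycle 4: W1.I2
cycle 5: W0.I2
cycle 6: idle
cycle 7: idle
cycle 8: W1.I3
cycle 9: W1.I4
cycle 10: W1.I5
cycle 11: W1.I6
cycle 12: W1.I7

Answer: 13 cycles, utilization 11/13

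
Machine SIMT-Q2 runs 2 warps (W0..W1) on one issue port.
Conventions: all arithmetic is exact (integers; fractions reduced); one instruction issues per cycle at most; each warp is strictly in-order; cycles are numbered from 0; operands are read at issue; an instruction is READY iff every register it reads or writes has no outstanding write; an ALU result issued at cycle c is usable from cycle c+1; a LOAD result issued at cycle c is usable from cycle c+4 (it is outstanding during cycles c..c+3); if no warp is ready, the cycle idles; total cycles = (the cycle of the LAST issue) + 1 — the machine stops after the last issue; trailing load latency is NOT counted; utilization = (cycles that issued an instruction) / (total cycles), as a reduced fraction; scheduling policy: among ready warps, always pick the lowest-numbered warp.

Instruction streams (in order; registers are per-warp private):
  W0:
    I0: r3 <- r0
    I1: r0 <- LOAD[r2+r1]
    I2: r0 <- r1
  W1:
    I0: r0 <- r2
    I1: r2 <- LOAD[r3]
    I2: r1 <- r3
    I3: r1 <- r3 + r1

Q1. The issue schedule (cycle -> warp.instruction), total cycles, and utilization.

cycle 0: W0.I0
cycle 1: W0.I1
cycle 2: W1.I0
cycle 3: W1.I1
cycle 4: W1.I2
cycle 5: W0.I2
cycle 6: W1.I3

Answer: 7 cycles, utilization 1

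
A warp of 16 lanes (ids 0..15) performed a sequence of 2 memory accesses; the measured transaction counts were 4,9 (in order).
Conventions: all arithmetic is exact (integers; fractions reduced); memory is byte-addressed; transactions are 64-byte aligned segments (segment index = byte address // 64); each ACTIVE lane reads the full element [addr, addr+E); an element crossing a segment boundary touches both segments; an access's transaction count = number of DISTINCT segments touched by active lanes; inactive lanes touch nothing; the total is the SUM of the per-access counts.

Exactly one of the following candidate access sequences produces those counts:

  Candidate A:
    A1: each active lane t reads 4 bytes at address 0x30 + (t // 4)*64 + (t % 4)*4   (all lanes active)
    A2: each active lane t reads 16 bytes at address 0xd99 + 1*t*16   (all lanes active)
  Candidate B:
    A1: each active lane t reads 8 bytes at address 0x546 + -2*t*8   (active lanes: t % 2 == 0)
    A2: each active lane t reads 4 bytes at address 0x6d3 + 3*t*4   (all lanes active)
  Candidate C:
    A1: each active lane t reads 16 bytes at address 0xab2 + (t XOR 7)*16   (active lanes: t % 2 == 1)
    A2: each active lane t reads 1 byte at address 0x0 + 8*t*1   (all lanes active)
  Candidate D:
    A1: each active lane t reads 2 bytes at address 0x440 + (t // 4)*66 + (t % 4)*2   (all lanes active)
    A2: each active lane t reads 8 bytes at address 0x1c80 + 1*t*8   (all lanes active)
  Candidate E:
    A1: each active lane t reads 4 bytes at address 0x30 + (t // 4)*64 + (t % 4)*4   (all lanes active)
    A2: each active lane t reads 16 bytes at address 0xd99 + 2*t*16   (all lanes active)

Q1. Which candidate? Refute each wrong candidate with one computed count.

A: A2 gives 5 transactions, not 9
B: A1 gives 5 transactions, not 4
C: A1 gives 5 transactions, not 4
D: A2 gives 2 transactions, not 9
E: all counts match (4,9)

Answer: E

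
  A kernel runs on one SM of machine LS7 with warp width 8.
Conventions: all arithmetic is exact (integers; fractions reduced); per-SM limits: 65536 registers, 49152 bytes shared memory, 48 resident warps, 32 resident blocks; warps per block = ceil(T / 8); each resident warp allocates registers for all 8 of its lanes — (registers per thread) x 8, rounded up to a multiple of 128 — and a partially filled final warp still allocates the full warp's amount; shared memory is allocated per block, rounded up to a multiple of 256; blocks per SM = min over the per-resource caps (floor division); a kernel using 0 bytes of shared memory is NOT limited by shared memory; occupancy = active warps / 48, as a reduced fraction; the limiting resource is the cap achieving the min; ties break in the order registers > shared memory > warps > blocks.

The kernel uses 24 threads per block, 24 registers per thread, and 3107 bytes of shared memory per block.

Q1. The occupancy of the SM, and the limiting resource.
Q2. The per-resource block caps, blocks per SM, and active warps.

Answer: occupancy 7/8, limited by shared memory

registers: 85 blocks
shared memory: 14 blocks
warps: 16 blocks
blocks: 32 blocks

Answer: 14 blocks, 42 active warps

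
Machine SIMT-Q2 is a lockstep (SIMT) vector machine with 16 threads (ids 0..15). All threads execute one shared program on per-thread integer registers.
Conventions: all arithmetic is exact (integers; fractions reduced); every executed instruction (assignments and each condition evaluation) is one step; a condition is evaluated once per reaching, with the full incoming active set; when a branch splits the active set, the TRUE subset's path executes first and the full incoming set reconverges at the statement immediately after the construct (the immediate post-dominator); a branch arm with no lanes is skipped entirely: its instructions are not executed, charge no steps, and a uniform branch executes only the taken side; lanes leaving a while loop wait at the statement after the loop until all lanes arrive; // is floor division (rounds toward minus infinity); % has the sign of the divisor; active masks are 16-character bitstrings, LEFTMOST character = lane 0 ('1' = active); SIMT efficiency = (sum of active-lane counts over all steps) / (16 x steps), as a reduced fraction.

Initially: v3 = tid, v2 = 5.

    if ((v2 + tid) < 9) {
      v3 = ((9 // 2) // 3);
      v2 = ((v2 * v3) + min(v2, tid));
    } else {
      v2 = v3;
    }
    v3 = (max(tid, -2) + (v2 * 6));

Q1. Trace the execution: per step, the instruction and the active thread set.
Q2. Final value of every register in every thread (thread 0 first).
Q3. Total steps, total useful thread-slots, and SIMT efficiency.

step 0: eval ((v2 + tid) < 9)        1111111111111111
step 1: v3 <- ((9 // 2) // 3)        1111000000000000
step 2: v2 <- ((v2 * v3) + min(v2, tid)) 1111000000000000
step 3: v2 <- v3                     0000111111111111
step 4: v3 <- (max(tid, -2) + (v2 * 6)) 1111111111111111

Answer: 5 steps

v3: 30,37,44,51,28,35,42,49,56,63,70,77,84,91,98,105
v2: 5,6,7,8,4,5,6,7,8,9,10,11,12,13,14,15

steps = 5; useful = 52; efficiency = 52/80 = 13/20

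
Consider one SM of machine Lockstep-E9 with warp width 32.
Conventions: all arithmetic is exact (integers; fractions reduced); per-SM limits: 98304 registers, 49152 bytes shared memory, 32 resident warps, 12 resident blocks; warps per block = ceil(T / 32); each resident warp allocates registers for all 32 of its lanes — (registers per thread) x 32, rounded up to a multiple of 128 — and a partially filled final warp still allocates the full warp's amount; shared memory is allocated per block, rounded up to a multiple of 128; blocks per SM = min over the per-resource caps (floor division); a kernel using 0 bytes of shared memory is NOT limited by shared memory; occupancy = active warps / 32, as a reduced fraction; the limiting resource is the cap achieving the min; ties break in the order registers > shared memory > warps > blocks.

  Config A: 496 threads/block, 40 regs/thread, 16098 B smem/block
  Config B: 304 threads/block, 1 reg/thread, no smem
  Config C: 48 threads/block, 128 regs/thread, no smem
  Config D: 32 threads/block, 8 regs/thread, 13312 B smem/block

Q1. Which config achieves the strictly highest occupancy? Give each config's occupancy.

occupancies: A 1, B 15/16, C 3/4, D 3/32

Answer: A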